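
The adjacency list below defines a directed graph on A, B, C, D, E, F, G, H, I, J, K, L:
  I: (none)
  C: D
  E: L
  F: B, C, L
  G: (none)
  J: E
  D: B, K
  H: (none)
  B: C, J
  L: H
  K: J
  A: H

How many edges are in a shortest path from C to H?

6

Distance 0: C.
Distance 1: D.
Distance 2: B, K.
Distance 3: J.
Distance 4: E.
Distance 5: L.
Distance 6: H — contains H.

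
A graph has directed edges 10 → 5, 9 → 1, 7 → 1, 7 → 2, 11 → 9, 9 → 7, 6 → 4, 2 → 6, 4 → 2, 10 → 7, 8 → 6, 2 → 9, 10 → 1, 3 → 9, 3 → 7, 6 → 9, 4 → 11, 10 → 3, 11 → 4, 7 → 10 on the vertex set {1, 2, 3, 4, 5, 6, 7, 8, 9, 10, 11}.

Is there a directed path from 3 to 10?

Yes

Explore from 3.
Distance 1: reach 7, 9.
Distance 2: reach 1, 2, 10.
Found 10.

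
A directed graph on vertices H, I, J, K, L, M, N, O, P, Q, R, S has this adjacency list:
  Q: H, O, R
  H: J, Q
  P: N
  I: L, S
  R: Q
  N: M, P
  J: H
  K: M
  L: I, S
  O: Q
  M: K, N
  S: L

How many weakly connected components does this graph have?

3

From H: component {H, J, O, Q, R}.
From I: component {I, L, S}.
From K: component {K, M, N, P}.
That's 3 components.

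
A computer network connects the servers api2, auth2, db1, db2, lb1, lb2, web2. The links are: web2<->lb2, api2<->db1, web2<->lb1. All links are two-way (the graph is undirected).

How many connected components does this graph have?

From api2: component {api2, db1}.
From auth2: component {auth2}.
From db2: component {db2}.
From lb1: component {lb1, lb2, web2}.
That's 4 components.

4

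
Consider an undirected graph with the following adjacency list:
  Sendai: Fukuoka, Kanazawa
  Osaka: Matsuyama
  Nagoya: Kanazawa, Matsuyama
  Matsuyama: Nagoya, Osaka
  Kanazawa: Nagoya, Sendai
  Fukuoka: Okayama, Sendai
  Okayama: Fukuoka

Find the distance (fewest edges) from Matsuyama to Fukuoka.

Distance 0: Matsuyama.
Distance 1: Nagoya, Osaka.
Distance 2: Kanazawa.
Distance 3: Sendai.
Distance 4: Fukuoka — contains Fukuoka.

4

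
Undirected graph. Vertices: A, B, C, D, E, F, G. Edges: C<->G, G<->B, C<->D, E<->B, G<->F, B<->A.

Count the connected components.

From A: component {A, B, C, D, E, F, G}.
That's 1 component.

1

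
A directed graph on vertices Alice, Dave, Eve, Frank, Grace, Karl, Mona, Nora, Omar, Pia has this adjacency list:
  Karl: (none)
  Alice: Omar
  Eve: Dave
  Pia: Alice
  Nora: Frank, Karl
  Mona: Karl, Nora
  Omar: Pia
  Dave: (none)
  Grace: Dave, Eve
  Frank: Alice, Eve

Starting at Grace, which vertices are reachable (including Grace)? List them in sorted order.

Dave, Eve, Grace

Start at Grace.
Its neighbours: Dave, Eve.
Nothing further is reachable.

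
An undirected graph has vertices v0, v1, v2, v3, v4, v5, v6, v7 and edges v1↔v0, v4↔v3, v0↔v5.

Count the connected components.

5

From v0: component {v0, v1, v5}.
From v2: component {v2}.
From v3: component {v3, v4}.
From v6: component {v6}.
From v7: component {v7}.
That's 5 components.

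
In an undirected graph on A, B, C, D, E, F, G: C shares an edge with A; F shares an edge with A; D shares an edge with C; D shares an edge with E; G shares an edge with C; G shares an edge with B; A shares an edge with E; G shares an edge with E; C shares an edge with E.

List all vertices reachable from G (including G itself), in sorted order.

Start at G.
Its neighbours: B, C, E.
Then their neighbours: A, D.
Then next layer: F.
Every vertex is now reached.

A, B, C, D, E, F, G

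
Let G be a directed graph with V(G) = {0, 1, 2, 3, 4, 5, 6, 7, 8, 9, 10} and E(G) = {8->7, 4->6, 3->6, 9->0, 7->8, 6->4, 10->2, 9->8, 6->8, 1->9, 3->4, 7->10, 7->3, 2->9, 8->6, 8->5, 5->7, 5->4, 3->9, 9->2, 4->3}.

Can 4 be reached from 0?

0 has no outgoing edges, so nothing is reachable from it.

No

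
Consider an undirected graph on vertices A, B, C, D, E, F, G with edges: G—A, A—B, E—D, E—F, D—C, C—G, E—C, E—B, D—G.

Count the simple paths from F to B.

5

F–E–B
F–E–C–D–G–A–B
F–E–C–G–A–B
F–E–D–C–G–A–B
F–E–D–G–A–B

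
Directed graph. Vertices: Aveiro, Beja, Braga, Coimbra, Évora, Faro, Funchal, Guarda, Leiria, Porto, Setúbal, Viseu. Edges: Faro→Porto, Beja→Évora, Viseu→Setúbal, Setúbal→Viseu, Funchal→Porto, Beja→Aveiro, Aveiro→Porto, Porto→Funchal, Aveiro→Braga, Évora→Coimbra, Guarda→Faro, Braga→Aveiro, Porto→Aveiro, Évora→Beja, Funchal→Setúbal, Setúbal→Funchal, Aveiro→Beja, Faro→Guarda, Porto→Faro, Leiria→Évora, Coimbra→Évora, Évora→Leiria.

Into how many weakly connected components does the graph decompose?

From Aveiro: component {Aveiro, Beja, Braga, Coimbra, Évora, Faro, Funchal, Guarda, Leiria, Porto, Setúbal, Viseu}.
That's 1 component.

1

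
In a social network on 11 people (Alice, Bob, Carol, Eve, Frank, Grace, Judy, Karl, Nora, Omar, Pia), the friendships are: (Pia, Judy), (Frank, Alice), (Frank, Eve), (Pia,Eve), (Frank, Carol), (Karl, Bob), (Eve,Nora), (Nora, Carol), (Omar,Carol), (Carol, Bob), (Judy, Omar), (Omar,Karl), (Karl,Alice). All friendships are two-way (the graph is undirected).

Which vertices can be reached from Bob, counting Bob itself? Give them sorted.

Start at Bob.
Its neighbours: Carol, Karl.
Then their neighbours: Alice, Frank, Nora, Omar.
Then next layer: Eve, Judy.
Then next layer: Pia.
Nothing further is reachable.

Alice, Bob, Carol, Eve, Frank, Judy, Karl, Nora, Omar, Pia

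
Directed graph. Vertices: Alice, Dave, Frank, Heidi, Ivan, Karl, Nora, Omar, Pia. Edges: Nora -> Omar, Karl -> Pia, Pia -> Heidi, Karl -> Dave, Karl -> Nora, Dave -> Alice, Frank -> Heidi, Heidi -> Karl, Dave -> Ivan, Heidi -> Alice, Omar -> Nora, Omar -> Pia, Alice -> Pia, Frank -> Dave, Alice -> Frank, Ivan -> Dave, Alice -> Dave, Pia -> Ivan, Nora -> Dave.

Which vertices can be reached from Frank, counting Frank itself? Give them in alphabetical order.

Alice, Dave, Frank, Heidi, Ivan, Karl, Nora, Omar, Pia

Start at Frank.
Its neighbours: Dave, Heidi.
Then their neighbours: Alice, Ivan, Karl.
Then next layer: Nora, Pia.
Then next layer: Omar.
Every vertex is now reached.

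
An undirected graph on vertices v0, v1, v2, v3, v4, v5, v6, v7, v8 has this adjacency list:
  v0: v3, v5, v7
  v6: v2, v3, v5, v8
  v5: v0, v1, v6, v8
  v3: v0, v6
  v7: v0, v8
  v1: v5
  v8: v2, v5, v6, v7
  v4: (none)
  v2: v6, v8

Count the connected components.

From v0: component {v0, v1, v2, v3, v5, v6, v7, v8}.
From v4: component {v4}.
That's 2 components.

2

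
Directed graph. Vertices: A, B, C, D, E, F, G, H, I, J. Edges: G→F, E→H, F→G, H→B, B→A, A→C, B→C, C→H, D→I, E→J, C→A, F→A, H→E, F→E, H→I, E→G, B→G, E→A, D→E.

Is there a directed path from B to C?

Explore from B.
Distance 1: reach A, C, G.
Found C.

Yes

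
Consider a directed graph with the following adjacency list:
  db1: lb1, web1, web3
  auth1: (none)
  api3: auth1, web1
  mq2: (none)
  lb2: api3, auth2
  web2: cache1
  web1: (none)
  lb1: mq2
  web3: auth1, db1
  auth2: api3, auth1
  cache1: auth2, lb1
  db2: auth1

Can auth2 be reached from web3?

Explore from web3.
Distance 1: reach auth1, db1.
Distance 2: reach lb1, web1.
Distance 3: reach mq2.
The search from web3 is exhausted; no directed path reaches auth2.

No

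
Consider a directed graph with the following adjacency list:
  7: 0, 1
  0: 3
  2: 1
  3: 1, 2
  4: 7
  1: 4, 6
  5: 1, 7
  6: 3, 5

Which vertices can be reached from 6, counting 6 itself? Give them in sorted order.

Start at 6.
Its neighbours: 3, 5.
Then their neighbours: 1, 2, 7.
Then next layer: 0, 4.
Every vertex is now reached.

0, 1, 2, 3, 4, 5, 6, 7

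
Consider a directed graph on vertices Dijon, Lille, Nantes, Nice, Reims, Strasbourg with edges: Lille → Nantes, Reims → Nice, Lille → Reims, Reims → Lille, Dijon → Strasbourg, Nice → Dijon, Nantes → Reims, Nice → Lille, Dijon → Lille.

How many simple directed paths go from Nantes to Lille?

Nantes→Reims→Lille
Nantes→Reims→Nice→Dijon→Lille
Nantes→Reims→Nice→Lille

3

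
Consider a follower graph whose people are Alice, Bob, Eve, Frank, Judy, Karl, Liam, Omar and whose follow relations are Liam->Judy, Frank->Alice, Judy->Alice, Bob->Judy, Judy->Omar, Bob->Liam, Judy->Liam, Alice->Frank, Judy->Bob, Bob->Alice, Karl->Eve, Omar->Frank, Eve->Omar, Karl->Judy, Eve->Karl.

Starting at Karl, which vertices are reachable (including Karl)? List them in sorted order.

Start at Karl.
Its neighbours: Eve, Judy.
Then their neighbours: Alice, Bob, Liam, Omar.
Then next layer: Frank.
Every vertex is now reached.

Alice, Bob, Eve, Frank, Judy, Karl, Liam, Omar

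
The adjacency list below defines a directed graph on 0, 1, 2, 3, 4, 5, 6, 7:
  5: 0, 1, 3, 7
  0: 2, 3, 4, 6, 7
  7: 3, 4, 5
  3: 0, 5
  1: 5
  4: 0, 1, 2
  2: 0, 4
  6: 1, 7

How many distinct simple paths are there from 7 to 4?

7→3→0→2→4
7→3→0→4
7→3→5→0→2→4
7→3→5→0→4
7→4
7→5→0→2→4
7→5→0→4
7→5→3→0→2→4
7→5→3→0→4

9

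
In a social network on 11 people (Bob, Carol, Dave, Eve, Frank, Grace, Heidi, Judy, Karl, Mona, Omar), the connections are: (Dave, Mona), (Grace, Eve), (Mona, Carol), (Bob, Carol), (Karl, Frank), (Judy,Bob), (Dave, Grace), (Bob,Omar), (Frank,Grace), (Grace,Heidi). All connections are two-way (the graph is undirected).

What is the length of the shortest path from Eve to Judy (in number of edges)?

6

Distance 0: Eve.
Distance 1: Grace.
Distance 2: Dave, Frank, Heidi.
Distance 3: Karl, Mona.
Distance 4: Carol.
Distance 5: Bob.
Distance 6: Judy, Omar — contains Judy.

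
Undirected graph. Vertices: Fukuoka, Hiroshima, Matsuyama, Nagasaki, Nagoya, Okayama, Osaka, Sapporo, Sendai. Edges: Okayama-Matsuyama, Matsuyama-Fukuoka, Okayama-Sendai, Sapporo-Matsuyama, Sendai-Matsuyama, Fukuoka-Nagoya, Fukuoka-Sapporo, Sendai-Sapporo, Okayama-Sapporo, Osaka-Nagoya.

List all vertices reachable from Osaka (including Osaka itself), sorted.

Fukuoka, Matsuyama, Nagoya, Okayama, Osaka, Sapporo, Sendai

Start at Osaka.
Its neighbours: Nagoya.
Then their neighbours: Fukuoka.
Then next layer: Matsuyama, Sapporo.
Then next layer: Okayama, Sendai.
Nothing further is reachable.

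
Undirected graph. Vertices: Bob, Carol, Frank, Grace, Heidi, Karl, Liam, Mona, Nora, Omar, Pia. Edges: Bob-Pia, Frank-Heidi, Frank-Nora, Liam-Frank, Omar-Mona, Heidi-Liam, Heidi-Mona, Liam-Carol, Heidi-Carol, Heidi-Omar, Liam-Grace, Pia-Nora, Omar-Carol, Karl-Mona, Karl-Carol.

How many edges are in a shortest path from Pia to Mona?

4

Distance 0: Pia.
Distance 1: Bob, Nora.
Distance 2: Frank.
Distance 3: Heidi, Liam.
Distance 4: Carol, Grace, Mona, Omar — contains Mona.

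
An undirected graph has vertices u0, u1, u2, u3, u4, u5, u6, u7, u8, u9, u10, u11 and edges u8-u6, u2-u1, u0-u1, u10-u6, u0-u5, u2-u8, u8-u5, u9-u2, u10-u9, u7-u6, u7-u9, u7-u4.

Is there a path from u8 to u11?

No

Explore from u8.
Distance 1: reach u2, u5, u6.
Distance 2: reach u0, u1, u7, u9, u10.
Distance 3: reach u4.
The search is exhausted without reaching u11; it lies in a different component.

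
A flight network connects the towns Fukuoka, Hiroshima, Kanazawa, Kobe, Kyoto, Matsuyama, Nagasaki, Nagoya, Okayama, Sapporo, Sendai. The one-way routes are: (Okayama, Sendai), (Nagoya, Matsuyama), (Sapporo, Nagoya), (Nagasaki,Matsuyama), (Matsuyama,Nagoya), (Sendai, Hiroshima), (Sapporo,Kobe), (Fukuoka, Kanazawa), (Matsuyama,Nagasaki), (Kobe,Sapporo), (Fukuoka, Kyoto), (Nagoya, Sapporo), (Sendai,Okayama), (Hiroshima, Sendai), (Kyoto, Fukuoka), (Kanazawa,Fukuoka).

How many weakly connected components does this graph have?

From Fukuoka: component {Fukuoka, Kanazawa, Kyoto}.
From Hiroshima: component {Hiroshima, Okayama, Sendai}.
From Kobe: component {Kobe, Matsuyama, Nagasaki, Nagoya, Sapporo}.
That's 3 components.

3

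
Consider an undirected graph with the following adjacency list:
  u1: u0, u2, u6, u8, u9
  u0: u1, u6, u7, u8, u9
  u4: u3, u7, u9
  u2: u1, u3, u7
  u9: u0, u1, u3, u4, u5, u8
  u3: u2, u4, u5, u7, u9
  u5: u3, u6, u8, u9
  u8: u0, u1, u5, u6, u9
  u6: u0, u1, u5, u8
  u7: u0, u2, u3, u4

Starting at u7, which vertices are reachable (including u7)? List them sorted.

Start at u7.
Its neighbours: u0, u2, u3, u4.
Then their neighbours: u1, u5, u6, u8, u9.
Every vertex is now reached.

u0, u1, u2, u3, u4, u5, u6, u7, u8, u9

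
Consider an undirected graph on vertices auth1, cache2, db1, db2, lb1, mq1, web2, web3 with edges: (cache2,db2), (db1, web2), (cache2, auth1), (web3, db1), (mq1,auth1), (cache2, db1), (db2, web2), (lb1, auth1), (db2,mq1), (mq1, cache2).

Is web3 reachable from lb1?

Explore from lb1.
Distance 1: reach auth1.
Distance 2: reach cache2, mq1.
Distance 3: reach db1, db2.
Distance 4: reach web2, web3.
Found web3.

Yes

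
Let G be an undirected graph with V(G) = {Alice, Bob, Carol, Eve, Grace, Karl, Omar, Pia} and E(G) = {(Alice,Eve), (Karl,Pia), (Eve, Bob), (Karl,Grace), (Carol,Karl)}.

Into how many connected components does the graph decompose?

3

From Alice: component {Alice, Bob, Eve}.
From Carol: component {Carol, Grace, Karl, Pia}.
From Omar: component {Omar}.
That's 3 components.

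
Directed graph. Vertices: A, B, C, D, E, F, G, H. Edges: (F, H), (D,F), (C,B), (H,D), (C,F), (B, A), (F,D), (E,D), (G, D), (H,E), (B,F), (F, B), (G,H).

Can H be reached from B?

Yes

Explore from B.
Distance 1: reach A, F.
Distance 2: reach D, H.
Found H.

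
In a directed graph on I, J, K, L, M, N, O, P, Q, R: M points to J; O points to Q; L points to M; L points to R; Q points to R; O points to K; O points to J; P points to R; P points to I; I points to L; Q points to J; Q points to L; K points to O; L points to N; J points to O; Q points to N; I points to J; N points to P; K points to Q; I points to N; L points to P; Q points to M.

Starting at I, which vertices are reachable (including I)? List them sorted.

I, J, K, L, M, N, O, P, Q, R

Start at I.
Its neighbours: J, L, N.
Then their neighbours: M, O, P, R.
Then next layer: K, Q.
Every vertex is now reached.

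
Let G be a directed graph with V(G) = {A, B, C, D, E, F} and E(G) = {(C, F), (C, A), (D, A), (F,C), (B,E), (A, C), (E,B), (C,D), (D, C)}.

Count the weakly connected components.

2

From A: component {A, C, D, F}.
From B: component {B, E}.
That's 2 components.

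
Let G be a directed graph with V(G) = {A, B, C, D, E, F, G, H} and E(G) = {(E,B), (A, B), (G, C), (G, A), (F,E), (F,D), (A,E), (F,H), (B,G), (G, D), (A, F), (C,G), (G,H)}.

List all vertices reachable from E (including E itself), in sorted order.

A, B, C, D, E, F, G, H

Start at E.
Its neighbours: B.
Then their neighbours: G.
Then next layer: A, C, D, H.
Then next layer: F.
Every vertex is now reached.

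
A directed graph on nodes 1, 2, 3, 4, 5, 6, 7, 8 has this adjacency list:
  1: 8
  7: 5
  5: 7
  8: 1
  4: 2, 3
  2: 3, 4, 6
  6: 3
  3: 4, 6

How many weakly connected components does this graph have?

From 1: component {1, 8}.
From 2: component {2, 3, 4, 6}.
From 5: component {5, 7}.
That's 3 components.

3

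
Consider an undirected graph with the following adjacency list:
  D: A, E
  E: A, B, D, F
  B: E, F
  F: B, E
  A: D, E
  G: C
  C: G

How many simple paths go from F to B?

F–B
F–E–B

2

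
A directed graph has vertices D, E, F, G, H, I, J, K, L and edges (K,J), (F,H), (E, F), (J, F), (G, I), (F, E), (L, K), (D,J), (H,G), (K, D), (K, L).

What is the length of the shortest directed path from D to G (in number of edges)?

4

Distance 0: D.
Distance 1: J.
Distance 2: F.
Distance 3: E, H.
Distance 4: G — contains G.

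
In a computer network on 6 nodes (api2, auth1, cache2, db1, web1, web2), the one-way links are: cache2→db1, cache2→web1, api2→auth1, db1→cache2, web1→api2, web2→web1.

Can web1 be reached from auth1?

auth1 has no outgoing edges, so nothing is reachable from it.

No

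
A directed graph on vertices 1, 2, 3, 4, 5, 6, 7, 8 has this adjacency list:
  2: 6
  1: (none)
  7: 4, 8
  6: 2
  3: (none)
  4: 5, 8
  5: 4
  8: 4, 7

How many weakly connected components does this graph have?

From 1: component {1}.
From 2: component {2, 6}.
From 3: component {3}.
From 4: component {4, 5, 7, 8}.
That's 4 components.

4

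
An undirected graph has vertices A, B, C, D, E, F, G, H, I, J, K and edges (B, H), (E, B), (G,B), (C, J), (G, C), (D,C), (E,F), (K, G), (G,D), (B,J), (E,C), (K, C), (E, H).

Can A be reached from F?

No

Explore from F.
Distance 1: reach E.
Distance 2: reach B, C, H.
Distance 3: reach D, G, J, K.
The search is exhausted without reaching A; it lies in a different component.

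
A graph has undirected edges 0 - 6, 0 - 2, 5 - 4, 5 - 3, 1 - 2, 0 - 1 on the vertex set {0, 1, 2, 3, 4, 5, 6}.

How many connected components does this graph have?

From 0: component {0, 1, 2, 6}.
From 3: component {3, 4, 5}.
That's 2 components.

2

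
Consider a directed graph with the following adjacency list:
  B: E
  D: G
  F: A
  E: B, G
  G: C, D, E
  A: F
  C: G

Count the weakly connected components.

2

From A: component {A, F}.
From B: component {B, C, D, E, G}.
That's 2 components.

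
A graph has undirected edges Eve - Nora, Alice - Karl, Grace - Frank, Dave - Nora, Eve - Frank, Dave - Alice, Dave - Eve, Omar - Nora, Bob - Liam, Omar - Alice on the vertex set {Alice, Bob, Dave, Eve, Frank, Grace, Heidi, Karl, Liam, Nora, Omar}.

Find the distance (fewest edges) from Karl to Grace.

Distance 0: Karl.
Distance 1: Alice.
Distance 2: Dave, Omar.
Distance 3: Eve, Nora.
Distance 4: Frank.
Distance 5: Grace — contains Grace.

5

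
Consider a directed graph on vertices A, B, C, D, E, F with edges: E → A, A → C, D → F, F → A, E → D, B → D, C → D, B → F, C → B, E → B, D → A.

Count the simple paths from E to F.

E→A→C→B→D→F
E→A→C→B→F
E→A→C→D→F
E→B→D→F
E→B→F
E→D→A→C→B→F
E→D→F

7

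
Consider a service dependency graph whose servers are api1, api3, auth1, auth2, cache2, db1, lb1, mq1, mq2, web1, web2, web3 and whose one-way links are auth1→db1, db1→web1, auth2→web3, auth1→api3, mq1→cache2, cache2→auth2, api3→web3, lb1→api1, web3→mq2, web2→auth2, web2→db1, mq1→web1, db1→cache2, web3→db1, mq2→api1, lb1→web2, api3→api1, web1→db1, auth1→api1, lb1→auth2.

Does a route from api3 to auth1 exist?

No

Explore from api3.
Distance 1: reach api1, web3.
Distance 2: reach db1, mq2.
Distance 3: reach cache2, web1.
Distance 4: reach auth2.
The search from api3 is exhausted; no directed path reaches auth1.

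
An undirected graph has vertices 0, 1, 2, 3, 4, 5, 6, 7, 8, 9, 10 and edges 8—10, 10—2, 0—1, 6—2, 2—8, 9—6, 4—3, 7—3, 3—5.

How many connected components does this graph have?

3

From 0: component {0, 1}.
From 2: component {2, 6, 8, 9, 10}.
From 3: component {3, 4, 5, 7}.
That's 3 components.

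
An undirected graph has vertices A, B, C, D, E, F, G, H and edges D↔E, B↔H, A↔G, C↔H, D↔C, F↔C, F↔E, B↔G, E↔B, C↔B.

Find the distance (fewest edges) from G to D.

Distance 0: G.
Distance 1: A, B.
Distance 2: C, E, H.
Distance 3: D, F — contains D.

3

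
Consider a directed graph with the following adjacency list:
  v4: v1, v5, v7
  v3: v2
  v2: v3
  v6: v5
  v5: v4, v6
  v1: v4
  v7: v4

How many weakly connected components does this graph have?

2

From v1: component {v1, v4, v5, v6, v7}.
From v2: component {v2, v3}.
That's 2 components.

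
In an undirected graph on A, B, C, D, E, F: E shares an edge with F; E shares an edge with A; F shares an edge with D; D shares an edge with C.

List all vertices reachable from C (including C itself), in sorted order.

Start at C.
Its neighbours: D.
Then their neighbours: F.
Then next layer: E.
Then next layer: A.
Nothing further is reachable.

A, C, D, E, F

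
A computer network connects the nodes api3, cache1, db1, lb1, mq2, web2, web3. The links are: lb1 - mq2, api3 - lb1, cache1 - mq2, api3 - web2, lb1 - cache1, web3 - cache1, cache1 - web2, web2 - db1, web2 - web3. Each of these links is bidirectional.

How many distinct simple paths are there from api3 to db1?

5

api3–lb1–cache1–web2–db1
api3–lb1–cache1–web3–web2–db1
api3–lb1–mq2–cache1–web2–db1
api3–lb1–mq2–cache1–web3–web2–db1
api3–web2–db1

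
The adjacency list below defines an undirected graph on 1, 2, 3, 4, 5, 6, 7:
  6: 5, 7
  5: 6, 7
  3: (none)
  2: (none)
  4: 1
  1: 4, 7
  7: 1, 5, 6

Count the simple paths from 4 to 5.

2

4–1–7–5
4–1–7–6–5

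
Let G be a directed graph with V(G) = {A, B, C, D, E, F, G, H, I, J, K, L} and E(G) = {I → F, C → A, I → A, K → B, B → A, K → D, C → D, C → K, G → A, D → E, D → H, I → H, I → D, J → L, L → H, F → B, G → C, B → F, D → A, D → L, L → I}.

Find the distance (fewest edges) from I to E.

2

Distance 0: I.
Distance 1: A, D, F, H.
Distance 2: B, E, L — contains E.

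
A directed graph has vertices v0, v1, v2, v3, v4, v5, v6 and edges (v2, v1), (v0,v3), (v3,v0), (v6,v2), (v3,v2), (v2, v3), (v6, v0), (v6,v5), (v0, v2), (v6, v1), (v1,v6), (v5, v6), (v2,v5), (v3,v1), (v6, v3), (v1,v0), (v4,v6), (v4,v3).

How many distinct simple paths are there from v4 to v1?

v4→v3→v0→v2→v1
v4→v3→v0→v2→v5→v6→v1
v4→v3→v1
v4→v3→v2→v1
v4→v3→v2→v5→v6→v1
v4→v6→v0→v2→v1
v4→v6→v0→v2→v3→v1
v4→v6→v0→v3→v1
v4→v6→v0→v3→v2→v1
v4→v6→v1
v4→v6→v2→v1
v4→v6→v2→v3→v1
v4→v6→v3→v0→v2→v1
v4→v6→v3→v1
v4→v6→v3→v2→v1

15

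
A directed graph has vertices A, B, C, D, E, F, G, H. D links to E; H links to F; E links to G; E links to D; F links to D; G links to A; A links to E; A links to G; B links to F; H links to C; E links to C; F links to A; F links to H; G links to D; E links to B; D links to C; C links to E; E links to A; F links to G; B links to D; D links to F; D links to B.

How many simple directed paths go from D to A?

16

D→B→F→A
D→B→F→G→A
D→B→F→H→C→E→A
D→B→F→H→C→E→G→A
D→C→E→A
D→C→E→B→F→A
D→C→E→B→F→G→A
D→C→E→G→A
... and 8 more.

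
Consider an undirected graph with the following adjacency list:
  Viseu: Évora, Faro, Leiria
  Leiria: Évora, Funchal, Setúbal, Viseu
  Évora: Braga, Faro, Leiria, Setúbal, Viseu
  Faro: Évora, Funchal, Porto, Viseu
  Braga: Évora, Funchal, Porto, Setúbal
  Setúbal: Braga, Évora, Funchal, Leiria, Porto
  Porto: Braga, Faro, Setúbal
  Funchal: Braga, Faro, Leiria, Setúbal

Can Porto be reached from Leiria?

Yes

Explore from Leiria.
Distance 1: reach Évora, Funchal, Setúbal, Viseu.
Distance 2: reach Braga, Faro, Porto.
Found Porto.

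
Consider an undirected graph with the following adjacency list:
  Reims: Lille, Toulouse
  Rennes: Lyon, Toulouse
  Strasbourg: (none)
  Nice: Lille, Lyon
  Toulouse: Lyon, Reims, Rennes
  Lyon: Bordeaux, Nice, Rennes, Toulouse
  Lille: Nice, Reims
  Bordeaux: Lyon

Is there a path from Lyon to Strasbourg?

Explore from Lyon.
Distance 1: reach Bordeaux, Nice, Rennes, Toulouse.
Distance 2: reach Lille, Reims.
The search is exhausted without reaching Strasbourg; it lies in a different component.

No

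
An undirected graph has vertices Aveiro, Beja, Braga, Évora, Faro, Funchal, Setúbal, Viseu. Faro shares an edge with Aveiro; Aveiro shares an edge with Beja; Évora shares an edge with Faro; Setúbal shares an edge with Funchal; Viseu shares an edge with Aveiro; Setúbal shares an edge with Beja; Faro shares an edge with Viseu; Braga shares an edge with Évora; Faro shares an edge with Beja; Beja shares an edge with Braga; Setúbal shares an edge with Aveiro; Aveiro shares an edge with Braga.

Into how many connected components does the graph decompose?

From Aveiro: component {Aveiro, Beja, Braga, Évora, Faro, Funchal, Setúbal, Viseu}.
That's 1 component.

1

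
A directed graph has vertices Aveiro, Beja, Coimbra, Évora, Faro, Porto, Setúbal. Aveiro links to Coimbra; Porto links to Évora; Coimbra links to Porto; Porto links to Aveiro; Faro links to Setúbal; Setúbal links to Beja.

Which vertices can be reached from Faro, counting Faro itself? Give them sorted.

Start at Faro.
Its neighbours: Setúbal.
Then their neighbours: Beja.
Nothing further is reachable.

Beja, Faro, Setúbal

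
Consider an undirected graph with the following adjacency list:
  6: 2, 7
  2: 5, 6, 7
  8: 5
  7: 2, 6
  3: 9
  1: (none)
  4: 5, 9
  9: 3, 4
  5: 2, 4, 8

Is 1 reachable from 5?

No

Explore from 5.
Distance 1: reach 2, 4, 8.
Distance 2: reach 6, 7, 9.
Distance 3: reach 3.
The search is exhausted without reaching 1; it lies in a different component.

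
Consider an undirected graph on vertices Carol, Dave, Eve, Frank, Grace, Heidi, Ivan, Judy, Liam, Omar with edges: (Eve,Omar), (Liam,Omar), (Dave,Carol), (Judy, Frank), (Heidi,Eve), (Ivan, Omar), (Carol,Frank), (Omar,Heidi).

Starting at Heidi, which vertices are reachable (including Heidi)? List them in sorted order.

Start at Heidi.
Its neighbours: Eve, Omar.
Then their neighbours: Ivan, Liam.
Nothing further is reachable.

Eve, Heidi, Ivan, Liam, Omar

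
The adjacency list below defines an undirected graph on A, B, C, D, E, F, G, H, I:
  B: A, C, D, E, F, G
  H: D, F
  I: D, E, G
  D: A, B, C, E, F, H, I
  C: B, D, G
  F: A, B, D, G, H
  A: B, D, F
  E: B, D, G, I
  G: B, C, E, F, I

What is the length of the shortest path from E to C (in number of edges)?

2

Distance 0: E.
Distance 1: B, D, G, I.
Distance 2: A, C, F, H — contains C.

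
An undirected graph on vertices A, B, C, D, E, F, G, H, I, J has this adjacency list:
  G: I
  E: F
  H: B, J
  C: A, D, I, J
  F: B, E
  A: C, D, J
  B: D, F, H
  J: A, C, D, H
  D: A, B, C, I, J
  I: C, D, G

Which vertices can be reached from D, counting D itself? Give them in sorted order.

A, B, C, D, E, F, G, H, I, J

Start at D.
Its neighbours: A, B, C, I, J.
Then their neighbours: F, G, H.
Then next layer: E.
Every vertex is now reached.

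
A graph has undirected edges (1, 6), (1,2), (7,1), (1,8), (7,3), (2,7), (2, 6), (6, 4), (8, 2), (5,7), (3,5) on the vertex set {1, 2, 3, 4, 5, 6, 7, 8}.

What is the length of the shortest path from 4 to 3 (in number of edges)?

Distance 0: 4.
Distance 1: 6.
Distance 2: 1, 2.
Distance 3: 7, 8.
Distance 4: 3, 5 — contains 3.

4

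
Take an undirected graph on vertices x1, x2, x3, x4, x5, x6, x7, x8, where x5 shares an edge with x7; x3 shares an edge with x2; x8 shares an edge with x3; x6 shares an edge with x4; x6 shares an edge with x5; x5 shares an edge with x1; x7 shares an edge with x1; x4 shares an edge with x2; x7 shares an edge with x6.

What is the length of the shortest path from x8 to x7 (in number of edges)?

5

Distance 0: x8.
Distance 1: x3.
Distance 2: x2.
Distance 3: x4.
Distance 4: x6.
Distance 5: x5, x7 — contains x7.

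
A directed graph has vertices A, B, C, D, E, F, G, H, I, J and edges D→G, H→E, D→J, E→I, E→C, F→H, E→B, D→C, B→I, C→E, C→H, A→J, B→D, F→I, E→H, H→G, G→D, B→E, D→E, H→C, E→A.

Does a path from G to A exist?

Explore from G.
Distance 1: reach D.
Distance 2: reach C, E, J.
Distance 3: reach A, B, H, I.
Found A.

Yes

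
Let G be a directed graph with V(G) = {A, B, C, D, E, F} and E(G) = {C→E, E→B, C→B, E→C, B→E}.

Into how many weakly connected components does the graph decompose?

From A: component {A}.
From B: component {B, C, E}.
From D: component {D}.
From F: component {F}.
That's 4 components.

4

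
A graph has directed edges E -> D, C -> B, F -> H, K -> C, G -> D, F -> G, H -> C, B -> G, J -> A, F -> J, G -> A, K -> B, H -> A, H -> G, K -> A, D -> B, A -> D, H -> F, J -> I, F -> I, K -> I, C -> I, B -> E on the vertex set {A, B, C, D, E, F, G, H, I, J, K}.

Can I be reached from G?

No

Explore from G.
Distance 1: reach A, D.
Distance 2: reach B.
Distance 3: reach E.
The search from G is exhausted; no directed path reaches I.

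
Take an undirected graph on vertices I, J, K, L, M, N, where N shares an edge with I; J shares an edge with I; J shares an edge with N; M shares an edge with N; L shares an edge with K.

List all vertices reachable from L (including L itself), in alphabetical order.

Start at L.
Its neighbours: K.
Nothing further is reachable.

K, L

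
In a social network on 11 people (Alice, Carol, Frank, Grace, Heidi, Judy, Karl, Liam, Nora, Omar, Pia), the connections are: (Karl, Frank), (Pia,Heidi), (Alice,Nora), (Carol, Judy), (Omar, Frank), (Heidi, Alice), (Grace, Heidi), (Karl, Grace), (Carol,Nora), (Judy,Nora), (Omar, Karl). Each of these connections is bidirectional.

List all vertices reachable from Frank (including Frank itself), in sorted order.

Alice, Carol, Frank, Grace, Heidi, Judy, Karl, Nora, Omar, Pia

Start at Frank.
Its neighbours: Karl, Omar.
Then their neighbours: Grace.
Then next layer: Heidi.
Then next layer: Alice, Pia.
Then next layer: Nora.
Then next layer: Carol, Judy.
Nothing further is reachable.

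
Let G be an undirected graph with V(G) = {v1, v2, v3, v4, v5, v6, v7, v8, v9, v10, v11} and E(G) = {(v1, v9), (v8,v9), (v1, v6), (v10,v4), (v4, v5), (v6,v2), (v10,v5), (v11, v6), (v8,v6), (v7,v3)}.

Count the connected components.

From v1: component {v1, v2, v6, v8, v9, v11}.
From v3: component {v3, v7}.
From v4: component {v4, v5, v10}.
That's 3 components.

3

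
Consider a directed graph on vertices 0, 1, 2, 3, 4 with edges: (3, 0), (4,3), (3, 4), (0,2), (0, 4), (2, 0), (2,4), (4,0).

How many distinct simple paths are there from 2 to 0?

2→0
2→4→0
2→4→3→0

3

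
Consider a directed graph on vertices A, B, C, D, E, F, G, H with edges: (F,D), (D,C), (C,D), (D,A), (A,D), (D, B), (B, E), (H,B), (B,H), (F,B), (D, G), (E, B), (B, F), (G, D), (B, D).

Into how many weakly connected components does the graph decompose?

1

From A: component {A, B, C, D, E, F, G, H}.
That's 1 component.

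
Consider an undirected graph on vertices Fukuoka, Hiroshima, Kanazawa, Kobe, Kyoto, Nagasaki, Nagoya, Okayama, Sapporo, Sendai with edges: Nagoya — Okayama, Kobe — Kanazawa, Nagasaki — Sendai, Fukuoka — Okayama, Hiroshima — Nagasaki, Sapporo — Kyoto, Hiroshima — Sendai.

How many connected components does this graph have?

4

From Fukuoka: component {Fukuoka, Nagoya, Okayama}.
From Hiroshima: component {Hiroshima, Nagasaki, Sendai}.
From Kanazawa: component {Kanazawa, Kobe}.
From Kyoto: component {Kyoto, Sapporo}.
That's 4 components.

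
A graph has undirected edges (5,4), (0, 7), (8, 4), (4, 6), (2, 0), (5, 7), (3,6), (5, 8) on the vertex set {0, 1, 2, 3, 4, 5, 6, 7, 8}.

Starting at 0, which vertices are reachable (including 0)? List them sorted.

0, 2, 3, 4, 5, 6, 7, 8

Start at 0.
Its neighbours: 2, 7.
Then their neighbours: 5.
Then next layer: 4, 8.
Then next layer: 6.
Then next layer: 3.
Nothing further is reachable.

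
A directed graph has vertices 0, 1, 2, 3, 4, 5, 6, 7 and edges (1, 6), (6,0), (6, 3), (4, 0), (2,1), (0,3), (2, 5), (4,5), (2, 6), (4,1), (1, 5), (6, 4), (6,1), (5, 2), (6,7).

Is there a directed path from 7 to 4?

No

7 has no outgoing edges, so nothing is reachable from it.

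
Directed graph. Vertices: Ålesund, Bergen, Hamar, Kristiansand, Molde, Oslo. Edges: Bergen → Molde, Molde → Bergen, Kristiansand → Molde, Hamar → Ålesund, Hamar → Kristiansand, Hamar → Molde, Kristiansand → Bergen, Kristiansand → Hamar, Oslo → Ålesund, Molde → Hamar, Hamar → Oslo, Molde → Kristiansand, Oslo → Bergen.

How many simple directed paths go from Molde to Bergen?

Molde→Bergen
Molde→Hamar→Kristiansand→Bergen
Molde→Hamar→Oslo→Bergen
Molde→Kristiansand→Bergen
Molde→Kristiansand→Hamar→Oslo→Bergen

5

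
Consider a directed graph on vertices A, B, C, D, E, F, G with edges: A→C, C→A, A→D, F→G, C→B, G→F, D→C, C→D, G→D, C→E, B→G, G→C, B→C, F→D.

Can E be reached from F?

Yes

Explore from F.
Distance 1: reach D, G.
Distance 2: reach C.
Distance 3: reach A, B, E.
Found E.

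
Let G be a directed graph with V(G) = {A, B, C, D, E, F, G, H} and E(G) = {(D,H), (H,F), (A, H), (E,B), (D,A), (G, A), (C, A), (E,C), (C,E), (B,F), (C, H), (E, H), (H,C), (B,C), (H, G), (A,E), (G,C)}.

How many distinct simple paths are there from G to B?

G→A→E→B
G→A→H→C→E→B
G→C→A→E→B
G→C→E→B

4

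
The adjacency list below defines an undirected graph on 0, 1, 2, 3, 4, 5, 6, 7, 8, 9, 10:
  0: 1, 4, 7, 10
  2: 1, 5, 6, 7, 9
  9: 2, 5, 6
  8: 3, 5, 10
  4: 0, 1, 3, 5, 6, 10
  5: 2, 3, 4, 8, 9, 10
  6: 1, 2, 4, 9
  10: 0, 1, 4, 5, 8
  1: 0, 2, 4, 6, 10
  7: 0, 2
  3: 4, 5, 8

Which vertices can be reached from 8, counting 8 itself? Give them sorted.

Start at 8.
Its neighbours: 3, 5, 10.
Then their neighbours: 0, 1, 2, 4, 9.
Then next layer: 6, 7.
Every vertex is now reached.

0, 1, 2, 3, 4, 5, 6, 7, 8, 9, 10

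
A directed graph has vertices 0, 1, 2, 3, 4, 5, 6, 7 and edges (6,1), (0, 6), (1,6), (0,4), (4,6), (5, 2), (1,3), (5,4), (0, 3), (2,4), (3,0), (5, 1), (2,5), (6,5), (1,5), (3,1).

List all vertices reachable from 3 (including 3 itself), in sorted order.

0, 1, 2, 3, 4, 5, 6

Start at 3.
Its neighbours: 0, 1.
Then their neighbours: 4, 5, 6.
Then next layer: 2.
Nothing further is reachable.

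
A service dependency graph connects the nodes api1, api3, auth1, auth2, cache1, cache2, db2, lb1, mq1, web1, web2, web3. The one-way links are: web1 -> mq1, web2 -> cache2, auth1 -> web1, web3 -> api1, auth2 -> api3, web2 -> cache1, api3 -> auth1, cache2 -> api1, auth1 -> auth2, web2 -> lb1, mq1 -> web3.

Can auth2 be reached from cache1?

cache1 has no outgoing edges, so nothing is reachable from it.

No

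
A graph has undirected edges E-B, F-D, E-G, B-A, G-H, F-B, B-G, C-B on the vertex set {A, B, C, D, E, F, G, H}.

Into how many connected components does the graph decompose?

1

From A: component {A, B, C, D, E, F, G, H}.
That's 1 component.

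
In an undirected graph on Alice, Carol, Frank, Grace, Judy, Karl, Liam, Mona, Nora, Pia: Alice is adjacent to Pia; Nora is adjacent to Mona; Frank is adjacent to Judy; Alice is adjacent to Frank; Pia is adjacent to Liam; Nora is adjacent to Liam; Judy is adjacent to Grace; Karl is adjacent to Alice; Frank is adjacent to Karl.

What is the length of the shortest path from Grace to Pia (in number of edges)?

Distance 0: Grace.
Distance 1: Judy.
Distance 2: Frank.
Distance 3: Alice, Karl.
Distance 4: Pia — contains Pia.

4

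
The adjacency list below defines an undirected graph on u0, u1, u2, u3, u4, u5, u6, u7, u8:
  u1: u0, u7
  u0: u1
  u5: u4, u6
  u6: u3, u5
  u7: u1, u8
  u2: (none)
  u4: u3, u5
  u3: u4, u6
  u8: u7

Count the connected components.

3

From u0: component {u0, u1, u7, u8}.
From u2: component {u2}.
From u3: component {u3, u4, u5, u6}.
That's 3 components.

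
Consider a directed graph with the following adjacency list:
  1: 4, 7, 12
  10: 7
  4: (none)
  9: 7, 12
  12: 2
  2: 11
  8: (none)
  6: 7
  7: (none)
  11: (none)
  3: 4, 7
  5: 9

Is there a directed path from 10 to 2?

No

Explore from 10.
Distance 1: reach 7.
The search from 10 is exhausted; no directed path reaches 2.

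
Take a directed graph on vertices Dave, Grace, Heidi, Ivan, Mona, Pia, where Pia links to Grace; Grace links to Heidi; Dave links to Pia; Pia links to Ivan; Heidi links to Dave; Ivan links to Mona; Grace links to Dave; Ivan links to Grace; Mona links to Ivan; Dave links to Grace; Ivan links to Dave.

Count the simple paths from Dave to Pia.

1

Dave→Pia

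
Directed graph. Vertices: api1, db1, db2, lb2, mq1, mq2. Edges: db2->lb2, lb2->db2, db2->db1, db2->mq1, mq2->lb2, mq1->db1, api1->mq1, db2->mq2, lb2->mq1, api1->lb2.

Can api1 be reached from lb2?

Explore from lb2.
Distance 1: reach db2, mq1.
Distance 2: reach db1, mq2.
The search from lb2 is exhausted; no directed path reaches api1.

No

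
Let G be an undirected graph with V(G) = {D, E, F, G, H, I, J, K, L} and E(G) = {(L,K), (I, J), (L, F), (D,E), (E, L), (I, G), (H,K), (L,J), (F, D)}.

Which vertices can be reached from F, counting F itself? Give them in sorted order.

Start at F.
Its neighbours: D, L.
Then their neighbours: E, J, K.
Then next layer: H, I.
Then next layer: G.
Every vertex is now reached.

D, E, F, G, H, I, J, K, L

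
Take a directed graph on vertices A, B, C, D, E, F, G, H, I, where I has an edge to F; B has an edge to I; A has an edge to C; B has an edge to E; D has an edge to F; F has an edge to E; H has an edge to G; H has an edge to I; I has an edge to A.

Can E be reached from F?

Yes

Explore from F.
Distance 1: reach E.
Found E.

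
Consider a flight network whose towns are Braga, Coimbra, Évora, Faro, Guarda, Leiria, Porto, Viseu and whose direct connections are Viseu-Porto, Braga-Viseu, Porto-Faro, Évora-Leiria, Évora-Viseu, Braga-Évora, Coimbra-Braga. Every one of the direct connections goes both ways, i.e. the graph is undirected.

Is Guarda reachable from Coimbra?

Explore from Coimbra.
Distance 1: reach Braga.
Distance 2: reach Évora, Viseu.
Distance 3: reach Leiria, Porto.
Distance 4: reach Faro.
The search is exhausted without reaching Guarda; it lies in a different component.

No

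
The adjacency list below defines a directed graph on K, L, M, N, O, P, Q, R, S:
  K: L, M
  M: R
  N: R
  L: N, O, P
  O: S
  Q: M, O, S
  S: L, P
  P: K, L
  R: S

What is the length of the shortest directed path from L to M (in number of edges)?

Distance 0: L.
Distance 1: N, O, P.
Distance 2: K, R, S.
Distance 3: M — contains M.

3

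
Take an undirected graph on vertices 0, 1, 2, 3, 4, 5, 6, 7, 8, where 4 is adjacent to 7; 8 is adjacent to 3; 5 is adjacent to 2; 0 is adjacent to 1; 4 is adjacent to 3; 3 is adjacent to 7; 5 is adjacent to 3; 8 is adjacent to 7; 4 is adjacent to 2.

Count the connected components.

From 0: component {0, 1}.
From 2: component {2, 3, 4, 5, 7, 8}.
From 6: component {6}.
That's 3 components.

3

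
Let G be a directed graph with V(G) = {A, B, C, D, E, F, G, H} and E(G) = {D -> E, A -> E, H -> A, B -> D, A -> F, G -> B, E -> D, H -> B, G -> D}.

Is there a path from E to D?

Yes

Explore from E.
Distance 1: reach D.
Found D.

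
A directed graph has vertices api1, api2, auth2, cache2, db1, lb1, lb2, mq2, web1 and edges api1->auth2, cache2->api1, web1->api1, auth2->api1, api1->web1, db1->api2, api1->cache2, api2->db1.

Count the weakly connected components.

From api1: component {api1, auth2, cache2, web1}.
From api2: component {api2, db1}.
From lb1: component {lb1}.
From lb2: component {lb2}.
From mq2: component {mq2}.
That's 5 components.

5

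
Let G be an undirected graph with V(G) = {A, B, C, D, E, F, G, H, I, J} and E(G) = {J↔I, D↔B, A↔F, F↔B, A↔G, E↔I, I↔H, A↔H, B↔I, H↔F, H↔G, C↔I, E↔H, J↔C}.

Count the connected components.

From A: component {A, B, C, D, E, F, G, H, I, J}.
That's 1 component.

1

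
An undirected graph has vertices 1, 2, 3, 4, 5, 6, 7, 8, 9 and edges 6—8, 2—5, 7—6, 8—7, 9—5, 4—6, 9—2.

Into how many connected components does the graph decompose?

4

From 1: component {1}.
From 2: component {2, 5, 9}.
From 3: component {3}.
From 4: component {4, 6, 7, 8}.
That's 4 components.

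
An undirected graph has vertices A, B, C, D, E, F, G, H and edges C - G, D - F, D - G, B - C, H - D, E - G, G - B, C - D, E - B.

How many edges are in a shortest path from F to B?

3

Distance 0: F.
Distance 1: D.
Distance 2: C, G, H.
Distance 3: B, E — contains B.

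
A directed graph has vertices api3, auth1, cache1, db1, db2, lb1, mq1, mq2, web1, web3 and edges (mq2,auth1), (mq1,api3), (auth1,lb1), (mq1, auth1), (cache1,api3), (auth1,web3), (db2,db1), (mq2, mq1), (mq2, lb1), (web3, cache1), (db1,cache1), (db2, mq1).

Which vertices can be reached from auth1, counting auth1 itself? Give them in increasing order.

Start at auth1.
Its neighbours: lb1, web3.
Then their neighbours: cache1.
Then next layer: api3.
Nothing further is reachable.

api3, auth1, cache1, lb1, web3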